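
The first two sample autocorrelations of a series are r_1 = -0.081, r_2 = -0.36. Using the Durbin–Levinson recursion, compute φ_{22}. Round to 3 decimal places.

-0.369

φ_{22} = (r_2 − r_1²) / (1 − r_1²)
r_1² = (-0.081)² = 0.006561
Numerator = -0.36 − 0.0066 = -0.3666; denominator = 1 − 0.0066 = 0.9934
φ_{22} = -0.3666 / 0.9934 = -0.369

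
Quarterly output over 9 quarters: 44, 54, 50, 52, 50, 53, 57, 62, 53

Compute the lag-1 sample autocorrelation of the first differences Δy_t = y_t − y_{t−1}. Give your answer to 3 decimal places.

First differences Δy: 10, -4, 2, -2, 3, 4, 5, -9
Mean of differences = 1.1250
Numerator Σ(Δy_t−Δȳ)(Δy_{t+1}−Δȳ) = -81.2656
Denominator Σ(Δy_t−Δȳ)² = 244.8750
r_1(Δy) = -81.2656 / 244.8750 = -0.332

-0.332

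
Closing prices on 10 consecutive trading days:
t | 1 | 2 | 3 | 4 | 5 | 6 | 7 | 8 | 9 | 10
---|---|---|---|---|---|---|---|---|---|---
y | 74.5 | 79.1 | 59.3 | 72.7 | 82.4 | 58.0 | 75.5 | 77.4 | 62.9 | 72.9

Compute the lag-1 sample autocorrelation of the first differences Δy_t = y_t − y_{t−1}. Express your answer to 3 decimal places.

-0.543

First differences Δy: 4.6, -19.8, 13.4, 9.7, -24.4, 17.5, 1.9, -14.5, 10.0
Mean of differences = -0.1778
Numerator Σ(Δy_t−Δȳ)(Δy_{t+1}−Δȳ) = -1032.3116
Denominator Σ(Δy_t−Δȳ)² = 1902.0356
r_1(Δy) = -1032.3116 / 1902.0356 = -0.543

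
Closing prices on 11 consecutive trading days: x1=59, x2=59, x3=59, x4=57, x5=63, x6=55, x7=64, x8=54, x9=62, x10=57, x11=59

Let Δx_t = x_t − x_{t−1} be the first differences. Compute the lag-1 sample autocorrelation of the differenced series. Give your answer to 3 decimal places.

First differences Δx: 0, 0, -2, 6, -8, 9, -10, 8, -5, 2
Mean of differences = 0.0000
Numerator Σ(Δx_t−Δx̄)(Δx_{t+1}−Δx̄) = -352.0000
Denominator Σ(Δx_t−Δx̄)² = 378.0000
r_1(Δx) = -352.0000 / 378.0000 = -0.931

-0.931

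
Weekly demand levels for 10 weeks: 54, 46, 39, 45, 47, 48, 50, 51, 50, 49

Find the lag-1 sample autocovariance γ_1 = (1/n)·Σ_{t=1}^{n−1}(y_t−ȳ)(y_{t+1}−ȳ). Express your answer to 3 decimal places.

Mean ȳ = (54 + 46 + 39 + 45 + 47 + 48 + 50 + 51 + 50 + 49)/10 = 47.9000
Σ_{t=1}^{9}(y_t−ȳ)(y_{t+1}−ȳ) = 49.1900
γ_1 = 49.1900 / 10 = 4.919

4.919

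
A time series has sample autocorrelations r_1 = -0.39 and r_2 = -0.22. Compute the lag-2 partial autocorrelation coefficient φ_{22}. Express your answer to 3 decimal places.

φ_{22} = (r_2 − r_1²) / (1 − r_1²)
r_1² = (-0.39)² = 0.1521
Numerator = -0.22 − 0.1521 = -0.3721; denominator = 1 − 0.1521 = 0.8479
φ_{22} = -0.3721 / 0.8479 = -0.439

-0.439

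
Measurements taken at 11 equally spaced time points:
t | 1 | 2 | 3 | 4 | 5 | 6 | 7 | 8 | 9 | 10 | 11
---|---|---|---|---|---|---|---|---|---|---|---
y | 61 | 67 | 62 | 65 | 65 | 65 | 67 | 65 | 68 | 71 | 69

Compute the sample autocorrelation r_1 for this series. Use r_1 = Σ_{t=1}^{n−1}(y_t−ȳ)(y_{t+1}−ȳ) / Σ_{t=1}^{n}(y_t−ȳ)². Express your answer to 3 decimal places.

Mean ȳ = (61 + 67 + 62 + 65 + 65 + 65 + 67 + 65 + 68 + 71 + 69)/11 = 65.9091
Numerator Σ_{t=1}^{10}(y_t−ȳ)(y_{t+1}−ȳ) = 18.0826
Denominator Σ(y_t−ȳ)² = 84.9091
r_1 = 18.0826 / 84.9091 = 0.213

0.213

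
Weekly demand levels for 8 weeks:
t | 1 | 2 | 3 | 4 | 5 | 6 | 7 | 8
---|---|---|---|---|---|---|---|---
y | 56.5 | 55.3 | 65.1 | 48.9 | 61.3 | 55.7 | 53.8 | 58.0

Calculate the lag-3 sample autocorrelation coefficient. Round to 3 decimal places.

0.095

Mean ȳ = (56.5 + 55.3 + 65.1 + 48.9 + 61.3 + 55.7 + 53.8 + 58.0)/8 = 56.8250
Deviations from mean: -0.3250, -1.5250, 8.2750, -7.9250, 4.4750, -1.1250, -3.0250, 1.1750
Numerator Σ_{t=1}^{5}(y_t−ȳ)(y_{t+3}−ȳ) = 15.6731
Denominator Σ(y_t−ȳ)² = 165.5350
r_3 = 15.6731 / 165.5350 = 0.095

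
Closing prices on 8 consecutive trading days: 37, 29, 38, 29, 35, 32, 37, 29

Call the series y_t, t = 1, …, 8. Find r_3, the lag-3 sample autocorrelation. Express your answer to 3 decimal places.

Mean ȳ = (37 + 29 + 38 + 29 + 35 + 32 + 37 + 29)/8 = 33.2500
Deviations from mean: 3.7500, -4.2500, 4.7500, -4.2500, 1.7500, -1.2500, 3.7500, -4.2500
Σ(y_t−ȳ)(y_{t+3}−ȳ) = (-15.9375) + (-7.4375) + (-5.9375) + (-15.9375) + (-7.4375) = -52.6875
Denominator Σ(y_t−ȳ)² = 109.5000
r_3 = -52.6875 / 109.5000 = -0.481

-0.481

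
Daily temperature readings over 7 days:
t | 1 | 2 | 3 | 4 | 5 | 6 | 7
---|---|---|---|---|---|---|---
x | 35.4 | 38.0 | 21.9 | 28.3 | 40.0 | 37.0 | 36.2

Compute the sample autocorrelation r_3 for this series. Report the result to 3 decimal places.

Mean x̄ = (35.4 + 38.0 + 21.9 + 28.3 + 40.0 + 37.0 + 36.2)/7 = 33.8286
Deviations from mean: 1.5714, 4.1714, -11.9286, -5.5286, 6.1714, 3.1714, 2.3714
Σ(x_t−x̄)(x_{t+3}−x̄) = (-8.6878) + (25.7437) + (-37.8306) + (-13.1106) = -33.8853
Denominator Σ(x_t−x̄)² = 246.4943
r_3 = -33.8853 / 246.4943 = -0.137

-0.137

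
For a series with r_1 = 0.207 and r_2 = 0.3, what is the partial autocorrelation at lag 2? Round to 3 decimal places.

φ_{22} = (r_2 − r_1²) / (1 − r_1²)
r_1² = (0.207)² = 0.042849
Numerator = 0.3 − 0.0428 = 0.2572; denominator = 1 − 0.0428 = 0.9572
φ_{22} = 0.2572 / 0.9572 = 0.269

0.269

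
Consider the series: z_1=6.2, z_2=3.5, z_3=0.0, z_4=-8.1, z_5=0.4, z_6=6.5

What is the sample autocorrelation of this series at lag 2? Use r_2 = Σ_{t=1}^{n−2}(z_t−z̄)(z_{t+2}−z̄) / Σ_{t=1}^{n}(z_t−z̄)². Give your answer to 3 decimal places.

Mean z̄ = (6.2 + 3.5 + 0.0 − 8.1 + 0.4 + 6.5)/6 = 1.4167
Deviations from mean: 4.7833, 2.0833, -1.4167, -9.5167, -1.0167, 5.0833
Numerator Σ_{t=1}^{4}(z_t−z̄)(z_{t+2}−z̄) = -73.5389
Denominator Σ(z_t−z̄)² = 146.6683
r_2 = -73.5389 / 146.6683 = -0.501

-0.501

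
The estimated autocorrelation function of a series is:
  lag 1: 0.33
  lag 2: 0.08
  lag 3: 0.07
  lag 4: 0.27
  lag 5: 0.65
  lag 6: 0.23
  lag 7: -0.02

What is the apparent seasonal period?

5

The largest autocorrelation is r_5 = 0.65; the remaining lags stay at or below 0.33. The elevated value at lag 1 (0.33), dropping to 0.08 at lag 2, reflects decaying short-term dependence rather than seasonality.
The dominant spike at lag 5 indicates a seasonal period of 5.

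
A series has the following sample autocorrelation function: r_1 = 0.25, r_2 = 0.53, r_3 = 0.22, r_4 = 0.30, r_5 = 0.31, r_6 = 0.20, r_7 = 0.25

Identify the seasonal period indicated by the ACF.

2

The largest autocorrelation is r_2 = 0.53; the remaining lags stay at or below 0.31.
The dominant spike at lag 2 indicates a seasonal period of 2.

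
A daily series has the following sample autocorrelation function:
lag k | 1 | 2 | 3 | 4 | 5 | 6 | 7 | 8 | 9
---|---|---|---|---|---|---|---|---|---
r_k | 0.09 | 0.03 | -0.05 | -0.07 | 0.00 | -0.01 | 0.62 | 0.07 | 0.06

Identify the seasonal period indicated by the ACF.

The largest autocorrelation is r_7 = 0.62; the remaining lags stay at or below 0.09.
The dominant spike at lag 7 indicates a seasonal period of 7.

7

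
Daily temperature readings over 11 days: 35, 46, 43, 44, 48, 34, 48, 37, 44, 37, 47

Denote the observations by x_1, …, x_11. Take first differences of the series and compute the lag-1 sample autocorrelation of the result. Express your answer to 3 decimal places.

First differences Δx: 11, -3, 1, 4, -14, 14, -11, 7, -7, 10
Mean of differences = 1.2000
Numerator Σ(Δx_t−Δx̄)(Δx_{t+1}−Δx̄) = -624.6400
Denominator Σ(Δx_t−Δx̄)² = 843.6000
r_1(Δx) = -624.6400 / 843.6000 = -0.740

-0.740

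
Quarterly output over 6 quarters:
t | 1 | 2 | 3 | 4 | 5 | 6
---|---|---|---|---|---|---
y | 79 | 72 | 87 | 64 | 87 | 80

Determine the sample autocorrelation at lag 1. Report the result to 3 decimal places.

-0.736

Mean ȳ = (79 + 72 + 87 + 64 + 87 + 80)/6 = 78.1667
Deviations from mean: 0.8333, -6.1667, 8.8333, -14.1667, 8.8333, 1.8333
Numerator Σ_{t=1}^{5}(y_t−ȳ)(y_{t+1}−ȳ) = -293.6944
Denominator Σ(y_t−ȳ)² = 398.8333
r_1 = -293.6944 / 398.8333 = -0.736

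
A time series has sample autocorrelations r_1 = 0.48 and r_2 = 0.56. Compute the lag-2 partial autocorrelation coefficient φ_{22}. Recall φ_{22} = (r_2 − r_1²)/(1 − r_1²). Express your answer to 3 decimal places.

φ_{22} = (r_2 − r_1²) / (1 − r_1²)
r_1² = (0.48)² = 0.2304
Numerator = 0.56 − 0.2304 = 0.3296; denominator = 1 − 0.2304 = 0.7696
φ_{22} = 0.3296 / 0.7696 = 0.428

0.428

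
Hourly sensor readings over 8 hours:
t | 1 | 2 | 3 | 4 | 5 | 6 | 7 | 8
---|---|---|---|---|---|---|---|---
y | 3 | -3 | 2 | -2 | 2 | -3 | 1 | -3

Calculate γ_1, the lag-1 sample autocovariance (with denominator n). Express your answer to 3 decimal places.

Mean ȳ = (3 − 3 + 2 − 2 + 2 − 3 + 1 − 3)/8 = -0.3750
Σ_{t=1}^{7}(y_t−ȳ)(y_{t+1}−ȳ) = -36.2656
γ_1 = -36.2656 / 8 = -4.533

-4.533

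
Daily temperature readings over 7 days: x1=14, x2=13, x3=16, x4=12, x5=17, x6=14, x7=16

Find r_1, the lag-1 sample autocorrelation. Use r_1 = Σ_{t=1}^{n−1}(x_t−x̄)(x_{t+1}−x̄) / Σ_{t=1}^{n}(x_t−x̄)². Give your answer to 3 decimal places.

-0.683

Mean x̄ = (14 + 13 + 16 + 12 + 17 + 14 + 16)/7 = 14.5714
Deviations from mean: -0.5714, -1.5714, 1.4286, -2.5714, 2.4286, -0.5714, 1.4286
Σ(x_t−x̄)(x_{t+1}−x̄) = (0.8980) + (-2.2449) + (-3.6735) + (-6.2449) + (-1.3878) + (-0.8163) = -13.4694
Denominator Σ(x_t−x̄)² = 19.7143
r_1 = -13.4694 / 19.7143 = -0.683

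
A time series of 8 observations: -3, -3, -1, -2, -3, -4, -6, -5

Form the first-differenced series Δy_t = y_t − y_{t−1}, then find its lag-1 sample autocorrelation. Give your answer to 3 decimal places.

-0.082

First differences Δy: 0, 2, -1, -1, -1, -2, 1
Mean of differences = -0.2857
Numerator Σ(Δy_t−Δȳ)(Δy_{t+1}−Δȳ) = -0.9388
Denominator Σ(Δy_t−Δȳ)² = 11.4286
r_1(Δy) = -0.9388 / 11.4286 = -0.082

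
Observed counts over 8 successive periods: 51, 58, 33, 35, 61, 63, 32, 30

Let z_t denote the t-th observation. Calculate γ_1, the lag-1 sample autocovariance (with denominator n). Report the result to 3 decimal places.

15.795

Mean z̄ = (51 + 58 + 33 + 35 + 61 + 63 + 32 + 30)/8 = 45.3750
Deviations: 5.6250, 12.6250, -12.3750, -10.3750, 15.6250, 17.6250, -13.3750, -15.3750
Σ_{t=1}^{7}(z_t−z̄)(z_{t+1}−z̄) = 126.3594
γ_1 = 126.3594 / 8 = 15.795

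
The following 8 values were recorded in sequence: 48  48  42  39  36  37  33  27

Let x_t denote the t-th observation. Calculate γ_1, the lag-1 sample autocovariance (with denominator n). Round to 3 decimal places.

24.773

Mean x̄ = (48 + 48 + 42 + 39 + 36 + 37 + 33 + 27)/8 = 38.7500
Deviations: 9.2500, 9.2500, 3.2500, 0.2500, -2.7500, -1.7500, -5.7500, -11.7500
Σ_{t=1}^{7}(x_t−x̄)(x_{t+1}−x̄) = 198.1875
γ_1 = 198.1875 / 8 = 24.773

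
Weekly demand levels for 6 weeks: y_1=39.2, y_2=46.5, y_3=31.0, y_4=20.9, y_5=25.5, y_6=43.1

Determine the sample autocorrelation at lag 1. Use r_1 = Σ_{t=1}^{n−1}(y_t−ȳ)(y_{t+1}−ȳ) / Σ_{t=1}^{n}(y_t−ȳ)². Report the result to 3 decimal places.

Mean ȳ = (39.2 + 46.5 + 31.0 + 20.9 + 25.5 + 43.1)/6 = 34.3667
Deviations from mean: 4.8333, 12.1333, -3.3667, -13.4667, -8.8667, 8.7333
Numerator Σ_{t=1}^{5}(y_t−ȳ)(y_{t+1}−ȳ) = 105.1022
Denominator Σ(y_t−ȳ)² = 518.1533
r_1 = 105.1022 / 518.1533 = 0.203

0.203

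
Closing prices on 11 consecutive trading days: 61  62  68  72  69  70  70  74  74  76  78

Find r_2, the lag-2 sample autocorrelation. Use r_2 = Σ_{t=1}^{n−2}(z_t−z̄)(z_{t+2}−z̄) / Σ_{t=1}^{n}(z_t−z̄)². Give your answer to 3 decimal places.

0.201

Mean z̄ = (61 + 62 + 68 + 72 + 69 + 70 + 70 + 74 + 74 + 76 + 78)/11 = 70.3636
Numerator Σ_{t=1}^{9}(z_t−z̄)(z_{t+2}−z̄) = 57.1901
Denominator Σ(z_t−z̄)² = 284.5455
r_2 = 57.1901 / 284.5455 = 0.201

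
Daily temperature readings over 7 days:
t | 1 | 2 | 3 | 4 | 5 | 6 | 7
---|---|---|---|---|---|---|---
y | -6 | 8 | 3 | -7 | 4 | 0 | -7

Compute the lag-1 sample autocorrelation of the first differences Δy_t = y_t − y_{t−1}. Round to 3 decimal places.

First differences Δy: 14, -5, -10, 11, -4, -7
Mean of differences = -0.1667
Numerator Σ(Δy_t−Δȳ)(Δy_{t+1}−Δȳ) = -147.3611
Denominator Σ(Δy_t−Δȳ)² = 506.8333
r_1(Δy) = -147.3611 / 506.8333 = -0.291

-0.291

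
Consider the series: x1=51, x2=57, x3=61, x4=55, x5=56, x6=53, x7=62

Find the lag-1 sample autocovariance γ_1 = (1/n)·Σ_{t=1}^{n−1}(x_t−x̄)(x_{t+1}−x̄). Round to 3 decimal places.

-3.434

Mean x̄ = (51 + 57 + 61 + 55 + 56 + 53 + 62)/7 = 56.4286
Σ_{t=1}^{6}(x_t−x̄)(x_{t+1}−x̄) = -24.0408
γ_1 = -24.0408 / 7 = -3.434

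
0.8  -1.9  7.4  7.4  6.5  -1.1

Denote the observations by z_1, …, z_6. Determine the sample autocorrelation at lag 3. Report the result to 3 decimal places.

-0.466

Mean z̄ = (0.8 − 1.9 + 7.4 + 7.4 + 6.5 − 1.1)/6 = 3.1833
Deviations from mean: -2.3833, -5.0833, 4.2167, 4.2167, 3.3167, -4.2833
Numerator Σ_{t=1}^{3}(z_t−z̄)(z_{t+3}−z̄) = -44.9708
Denominator Σ(z_t−z̄)² = 96.4283
r_3 = -44.9708 / 96.4283 = -0.466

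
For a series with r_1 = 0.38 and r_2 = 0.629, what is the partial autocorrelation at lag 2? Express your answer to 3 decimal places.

0.566

φ_{22} = (r_2 − r_1²) / (1 − r_1²)
r_1² = (0.38)² = 0.1444
Numerator = 0.629 − 0.1444 = 0.4846; denominator = 1 − 0.1444 = 0.8556
φ_{22} = 0.4846 / 0.8556 = 0.566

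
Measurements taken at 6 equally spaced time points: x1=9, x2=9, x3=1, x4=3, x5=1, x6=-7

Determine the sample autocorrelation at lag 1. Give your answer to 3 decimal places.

Mean x̄ = (9 + 9 + 1 + 3 + 1 − 7)/6 = 2.6667
Deviations from mean: 6.3333, 6.3333, -1.6667, 0.3333, -1.6667, -9.6667
Σ(x_t−x̄)(x_{t+1}−x̄) = (40.1111) + (-10.5556) + (-0.5556) + (-0.5556) + (16.1111) = 44.5556
Denominator Σ(x_t−x̄)² = 179.3333
r_1 = 44.5556 / 179.3333 = 0.248

0.248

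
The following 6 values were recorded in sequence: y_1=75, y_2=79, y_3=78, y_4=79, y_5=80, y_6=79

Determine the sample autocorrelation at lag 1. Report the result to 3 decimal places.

Mean ȳ = (75 + 79 + 78 + 79 + 80 + 79)/6 = 78.3333
Deviations from mean: -3.3333, 0.6667, -0.3333, 0.6667, 1.6667, 0.6667
Numerator Σ_{t=1}^{5}(y_t−ȳ)(y_{t+1}−ȳ) = -0.4444
Denominator Σ(y_t−ȳ)² = 15.3333
r_1 = -0.4444 / 15.3333 = -0.029

-0.029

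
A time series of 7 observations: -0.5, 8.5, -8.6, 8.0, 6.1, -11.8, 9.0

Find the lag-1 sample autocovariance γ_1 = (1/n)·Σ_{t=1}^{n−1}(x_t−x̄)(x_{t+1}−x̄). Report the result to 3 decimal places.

Mean x̄ = (-0.5 + 8.5 − 8.6 + 8.0 + 6.1 − 11.8 + 9.0)/7 = 1.5286
Deviations: -2.0286, 6.9714, -10.1286, 6.4714, 4.5714, -13.3286, 7.4714
Σ_{t=1}^{6}(x_t−x̄)(x_{t+1}−x̄) = -281.2294
γ_1 = -281.2294 / 7 = -40.176

-40.176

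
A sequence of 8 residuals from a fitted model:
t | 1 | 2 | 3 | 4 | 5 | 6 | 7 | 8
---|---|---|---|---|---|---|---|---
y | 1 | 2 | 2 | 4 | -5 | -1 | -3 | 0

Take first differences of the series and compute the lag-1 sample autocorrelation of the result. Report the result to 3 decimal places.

First differences Δy: 1, 0, 2, -9, 4, -2, 3
Mean of differences = -0.1429
Numerator Σ(Δy_t−Δȳ)(Δy_{t+1}−Δȳ) = -68.7347
Denominator Σ(Δy_t−Δȳ)² = 114.8571
r_1(Δy) = -68.7347 / 114.8571 = -0.598

-0.598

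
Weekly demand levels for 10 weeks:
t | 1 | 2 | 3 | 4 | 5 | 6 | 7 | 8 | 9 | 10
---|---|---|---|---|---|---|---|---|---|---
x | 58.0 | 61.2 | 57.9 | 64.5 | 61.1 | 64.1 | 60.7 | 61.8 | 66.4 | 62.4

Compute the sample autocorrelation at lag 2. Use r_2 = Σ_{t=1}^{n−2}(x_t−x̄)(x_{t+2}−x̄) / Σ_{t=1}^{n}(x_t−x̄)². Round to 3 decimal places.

Mean x̄ = (58.0 + 61.2 + 57.9 + 64.5 + 61.1 + 64.1 + 60.7 + 61.8 + 66.4 + 62.4)/10 = 61.8100
Numerator Σ_{t=1}^{8}(x_t−x̄)(x_{t+2}−x̄) = 17.8568
Denominator Σ(x_t−x̄)² = 65.8090
r_2 = 17.8568 / 65.8090 = 0.271

0.271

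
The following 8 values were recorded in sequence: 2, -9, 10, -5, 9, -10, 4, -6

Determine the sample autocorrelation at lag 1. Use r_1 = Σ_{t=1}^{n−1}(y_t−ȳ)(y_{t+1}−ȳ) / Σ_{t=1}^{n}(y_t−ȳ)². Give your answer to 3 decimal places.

Mean ȳ = (2 − 9 + 10 − 5 + 9 − 10 + 4 − 6)/8 = -0.6250
Deviations from mean: 2.6250, -8.3750, 10.6250, -4.3750, 9.6250, -9.3750, 4.6250, -5.3750
Σ(y_t−ȳ)(y_{t+1}−ȳ) = (-21.9844) + (-88.9844) + (-46.4844) + (-42.1094) + (-90.2344) + (-43.3594) + (-24.8594) = -358.0156
Denominator Σ(y_t−ȳ)² = 439.8750
r_1 = -358.0156 / 439.8750 = -0.814

-0.814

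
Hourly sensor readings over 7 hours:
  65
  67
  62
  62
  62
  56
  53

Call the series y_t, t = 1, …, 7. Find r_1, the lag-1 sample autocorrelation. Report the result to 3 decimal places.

Mean ȳ = (65 + 67 + 62 + 62 + 62 + 56 + 53)/7 = 61.0000
Numerator Σ_{t=1}^{6}(y_t−ȳ)(y_{t+1}−ȳ) = 67.0000
Denominator Σ(y_t−ȳ)² = 144.0000
r_1 = 67.0000 / 144.0000 = 0.465

0.465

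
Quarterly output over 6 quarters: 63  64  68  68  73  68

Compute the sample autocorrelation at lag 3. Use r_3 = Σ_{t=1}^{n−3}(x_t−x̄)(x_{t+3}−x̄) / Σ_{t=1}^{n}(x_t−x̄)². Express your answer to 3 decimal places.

Mean x̄ = (63 + 64 + 68 + 68 + 73 + 68)/6 = 67.3333
Deviations from mean: -4.3333, -3.3333, 0.6667, 0.6667, 5.6667, 0.6667
Σ(x_t−x̄)(x_{t+3}−x̄) = (-2.8889) + (-18.8889) + (0.4444) = -21.3333
Denominator Σ(x_t−x̄)² = 63.3333
r_3 = -21.3333 / 63.3333 = -0.337

-0.337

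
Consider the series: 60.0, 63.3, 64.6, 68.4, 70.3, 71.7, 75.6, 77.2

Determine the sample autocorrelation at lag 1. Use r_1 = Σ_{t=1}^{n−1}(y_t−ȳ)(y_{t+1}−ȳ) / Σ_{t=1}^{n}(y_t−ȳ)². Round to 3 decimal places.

0.608

Mean ȳ = (60.0 + 63.3 + 64.6 + 68.4 + 70.3 + 71.7 + 75.6 + 77.2)/8 = 68.8875
Numerator Σ_{t=1}^{7}(y_t−ȳ)(y_{t+1}−ȳ) = 153.6661
Denominator Σ(y_t−ȳ)² = 252.8888
r_1 = 153.6661 / 252.8888 = 0.608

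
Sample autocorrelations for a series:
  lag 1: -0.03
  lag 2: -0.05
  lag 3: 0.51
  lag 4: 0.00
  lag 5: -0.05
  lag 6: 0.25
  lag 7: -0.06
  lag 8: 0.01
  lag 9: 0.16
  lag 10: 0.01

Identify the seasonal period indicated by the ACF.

The largest autocorrelation is r_3 = 0.51, with weaker echoes at lags 6 (0.25) and 9 (0.16); the remaining lags stay at or below 0.01.
The dominant spike at lag 3 indicates a seasonal period of 3.

3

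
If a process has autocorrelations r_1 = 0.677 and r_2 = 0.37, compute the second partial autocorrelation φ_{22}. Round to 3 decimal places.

φ_{22} = (r_2 − r_1²) / (1 − r_1²)
r_1² = (0.677)² = 0.458329
Numerator = 0.37 − 0.4583 = -0.0883; denominator = 1 − 0.4583 = 0.5417
φ_{22} = -0.0883 / 0.5417 = -0.163

-0.163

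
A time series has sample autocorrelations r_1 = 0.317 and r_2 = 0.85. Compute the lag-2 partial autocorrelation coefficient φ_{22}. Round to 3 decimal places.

0.833

φ_{22} = (r_2 − r_1²) / (1 − r_1²)
r_1² = (0.317)² = 0.100489
Numerator = 0.85 − 0.1005 = 0.7495; denominator = 1 − 0.1005 = 0.8995
φ_{22} = 0.7495 / 0.8995 = 0.833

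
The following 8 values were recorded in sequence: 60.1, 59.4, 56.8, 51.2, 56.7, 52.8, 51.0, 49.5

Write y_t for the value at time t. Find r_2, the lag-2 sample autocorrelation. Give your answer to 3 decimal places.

0.071

Mean ȳ = (60.1 + 59.4 + 56.8 + 51.2 + 56.7 + 52.8 + 51.0 + 49.5)/8 = 54.6875
Deviations from mean: 5.4125, 4.7125, 2.1125, -3.4875, 2.0125, -1.8875, -3.6875, -5.1875
Numerator Σ_{t=1}^{6}(y_t−ȳ)(y_{t+2}−ȳ) = 8.2034
Denominator Σ(y_t−ȳ)² = 116.2488
r_2 = 8.2034 / 116.2488 = 0.071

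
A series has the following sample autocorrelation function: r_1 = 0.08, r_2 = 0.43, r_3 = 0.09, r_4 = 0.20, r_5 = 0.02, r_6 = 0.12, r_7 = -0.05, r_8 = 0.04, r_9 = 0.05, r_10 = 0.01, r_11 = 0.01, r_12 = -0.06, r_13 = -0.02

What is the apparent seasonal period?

2

The largest autocorrelation is r_2 = 0.43, with a weaker echo at lag 4 (0.20); the remaining lags stay at or below 0.12.
The dominant spike at lag 2 indicates a seasonal period of 2.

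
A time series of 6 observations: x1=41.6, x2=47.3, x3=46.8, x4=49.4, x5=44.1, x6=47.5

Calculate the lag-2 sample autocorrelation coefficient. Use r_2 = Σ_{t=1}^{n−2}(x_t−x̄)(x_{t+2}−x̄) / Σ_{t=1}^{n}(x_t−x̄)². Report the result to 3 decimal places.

0.102

Mean x̄ = (41.6 + 47.3 + 46.8 + 49.4 + 44.1 + 47.5)/6 = 46.1167
Deviations from mean: -4.5167, 1.1833, 0.6833, 3.2833, -2.0167, 1.3833
Numerator Σ_{t=1}^{4}(x_t−x̄)(x_{t+2}−x̄) = 3.9628
Denominator Σ(x_t−x̄)² = 39.0283
r_2 = 3.9628 / 39.0283 = 0.102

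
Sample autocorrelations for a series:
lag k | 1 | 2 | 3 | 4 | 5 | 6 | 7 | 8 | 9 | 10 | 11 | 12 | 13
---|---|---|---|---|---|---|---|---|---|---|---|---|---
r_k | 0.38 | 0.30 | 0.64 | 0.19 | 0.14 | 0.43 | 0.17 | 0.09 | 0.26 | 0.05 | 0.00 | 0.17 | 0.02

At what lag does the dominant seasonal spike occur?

3

The largest autocorrelation is r_3 = 0.64, with a weaker echo at lag 6 (0.43); the remaining lags stay at or below 0.38. The elevated value at lag 1 (0.38), dropping to 0.30 at lag 2, reflects decaying short-term dependence rather than seasonality.
The dominant spike at lag 3 indicates a seasonal period of 3.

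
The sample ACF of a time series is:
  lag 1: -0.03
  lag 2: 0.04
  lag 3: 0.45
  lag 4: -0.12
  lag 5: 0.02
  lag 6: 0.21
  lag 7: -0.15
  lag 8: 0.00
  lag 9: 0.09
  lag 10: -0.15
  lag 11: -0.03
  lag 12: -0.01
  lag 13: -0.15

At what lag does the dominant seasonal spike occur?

3

The largest autocorrelation is r_3 = 0.45, with a weaker echo at lag 6 (0.21); the remaining lags stay at or below 0.09.
The dominant spike at lag 3 indicates a seasonal period of 3.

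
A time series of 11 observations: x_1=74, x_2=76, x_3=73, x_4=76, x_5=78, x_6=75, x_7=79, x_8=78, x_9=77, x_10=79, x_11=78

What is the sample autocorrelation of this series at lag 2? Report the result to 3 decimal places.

Mean x̄ = (74 + 76 + 73 + 76 + 78 + 75 + 79 + 78 + 77 + 79 + 78)/11 = 76.6364
Numerator Σ_{t=1}^{9}(x_t−x̄)(x_{t+2}−x̄) = 11.6446
Denominator Σ(x_t−x̄)² = 40.5455
r_2 = 11.6446 / 40.5455 = 0.287

0.287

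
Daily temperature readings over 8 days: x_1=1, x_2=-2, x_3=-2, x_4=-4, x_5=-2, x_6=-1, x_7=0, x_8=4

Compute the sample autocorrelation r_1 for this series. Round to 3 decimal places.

0.270

Mean x̄ = (1 − 2 − 2 − 4 − 2 − 1 + 0 + 4)/8 = -0.7500
Deviations from mean: 1.7500, -1.2500, -1.2500, -3.2500, -1.2500, -0.2500, 0.7500, 4.7500
Numerator Σ_{t=1}^{7}(x_t−x̄)(x_{t+1}−x̄) = 11.1875
Denominator Σ(x_t−x̄)² = 41.5000
r_1 = 11.1875 / 41.5000 = 0.270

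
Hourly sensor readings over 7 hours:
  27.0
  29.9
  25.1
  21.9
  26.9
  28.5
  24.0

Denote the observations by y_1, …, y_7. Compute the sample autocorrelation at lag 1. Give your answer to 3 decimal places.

Mean ȳ = (27.0 + 29.9 + 25.1 + 21.9 + 26.9 + 28.5 + 24.0)/7 = 26.1857
Deviations from mean: 0.8143, 3.7143, -1.0857, -4.2857, 0.7143, 2.3143, -2.1857
Σ(y_t−ȳ)(y_{t+1}−ȳ) = (3.0245) + (-4.0327) + (4.6531) + (-3.0612) + (1.6531) + (-5.0584) = -2.8216
Denominator Σ(y_t−ȳ)² = 44.6486
r_1 = -2.8216 / 44.6486 = -0.063

-0.063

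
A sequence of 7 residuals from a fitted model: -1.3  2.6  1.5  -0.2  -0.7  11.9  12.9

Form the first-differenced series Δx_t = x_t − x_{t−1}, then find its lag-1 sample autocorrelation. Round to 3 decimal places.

-0.157

First differences Δx: 3.9, -1.1, -1.7, -0.5, 12.6, 1.0
Mean of differences = 2.3667
Numerator Σ(Δx_t−Δx̄)(Δx_{t+1}−Δx̄) = -22.8811
Denominator Σ(Δx_t−Δx̄)² = 145.7133
r_1(Δx) = -22.8811 / 145.7133 = -0.157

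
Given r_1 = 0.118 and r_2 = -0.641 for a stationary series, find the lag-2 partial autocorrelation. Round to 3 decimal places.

φ_{22} = (r_2 − r_1²) / (1 − r_1²)
r_1² = (0.118)² = 0.013924
Numerator = -0.641 − 0.0139 = -0.6549; denominator = 1 − 0.0139 = 0.9861
φ_{22} = -0.6549 / 0.9861 = -0.664

-0.664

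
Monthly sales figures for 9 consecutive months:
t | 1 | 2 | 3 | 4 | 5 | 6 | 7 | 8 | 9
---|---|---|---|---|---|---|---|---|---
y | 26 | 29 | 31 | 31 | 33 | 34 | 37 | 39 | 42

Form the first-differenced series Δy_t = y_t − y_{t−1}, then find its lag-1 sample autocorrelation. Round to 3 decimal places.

-0.125

First differences Δy: 3, 2, 0, 2, 1, 3, 2, 3
Mean of differences = 2.0000
Numerator Σ(Δy_t−Δȳ)(Δy_{t+1}−Δȳ) = -1.0000
Denominator Σ(Δy_t−Δȳ)² = 8.0000
r_1(Δy) = -1.0000 / 8.0000 = -0.125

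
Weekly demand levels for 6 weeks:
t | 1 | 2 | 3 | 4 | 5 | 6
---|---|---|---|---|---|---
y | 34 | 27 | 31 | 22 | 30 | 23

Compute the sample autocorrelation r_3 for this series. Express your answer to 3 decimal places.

Mean ȳ = (34 + 27 + 31 + 22 + 30 + 23)/6 = 27.8333
Deviations from mean: 6.1667, -0.8333, 3.1667, -5.8333, 2.1667, -4.8333
Σ(y_t−ȳ)(y_{t+3}−ȳ) = (-35.9722) + (-1.8056) + (-15.3056) = -53.0833
Denominator Σ(y_t−ȳ)² = 110.8333
r_3 = -53.0833 / 110.8333 = -0.479

-0.479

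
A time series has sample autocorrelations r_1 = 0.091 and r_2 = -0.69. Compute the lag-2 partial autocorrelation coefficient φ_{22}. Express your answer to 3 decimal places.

φ_{22} = (r_2 − r_1²) / (1 − r_1²)
r_1² = (0.091)² = 0.008281
Numerator = -0.69 − 0.0083 = -0.6983; denominator = 1 − 0.0083 = 0.9917
φ_{22} = -0.6983 / 0.9917 = -0.704

-0.704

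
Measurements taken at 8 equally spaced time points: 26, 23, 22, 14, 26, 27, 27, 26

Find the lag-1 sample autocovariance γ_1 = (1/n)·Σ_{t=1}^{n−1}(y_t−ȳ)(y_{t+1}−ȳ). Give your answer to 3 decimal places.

2.545

Mean ȳ = (26 + 23 + 22 + 14 + 26 + 27 + 27 + 26)/8 = 23.8750
Deviations: 2.1250, -0.8750, -1.8750, -9.8750, 2.1250, 3.1250, 3.1250, 2.1250
Σ_{t=1}^{7}(y_t−ȳ)(y_{t+1}−ȳ) = 20.3594
γ_1 = 20.3594 / 8 = 2.545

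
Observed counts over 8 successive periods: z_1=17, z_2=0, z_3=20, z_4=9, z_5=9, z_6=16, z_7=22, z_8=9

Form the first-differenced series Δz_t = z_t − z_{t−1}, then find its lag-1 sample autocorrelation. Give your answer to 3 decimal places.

First differences Δz: -17, 20, -11, 0, 7, 6, -13
Mean of differences = -1.1429
Numerator Σ(Δz_t−Δz̄)(Δz_{t+1}−Δz̄) = -572.1633
Denominator Σ(Δz_t−Δz̄)² = 1054.8571
r_1(Δz) = -572.1633 / 1054.8571 = -0.542

-0.542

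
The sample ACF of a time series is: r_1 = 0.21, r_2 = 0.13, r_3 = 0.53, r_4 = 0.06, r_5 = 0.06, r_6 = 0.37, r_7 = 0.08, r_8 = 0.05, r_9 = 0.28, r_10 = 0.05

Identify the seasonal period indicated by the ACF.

3

The largest autocorrelation is r_3 = 0.53, with weaker echoes at lags 6 (0.37) and 9 (0.28); the remaining lags stay at or below 0.21. The elevated value at lag 1 (0.21), dropping to 0.13 at lag 2, reflects decaying short-term dependence rather than seasonality.
The dominant spike at lag 3 indicates a seasonal period of 3.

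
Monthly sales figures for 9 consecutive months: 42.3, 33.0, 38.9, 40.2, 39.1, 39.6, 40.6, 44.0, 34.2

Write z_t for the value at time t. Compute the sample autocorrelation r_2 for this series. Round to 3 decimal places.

-0.118

Mean z̄ = (42.3 + 33.0 + 38.9 + 40.2 + 39.1 + 39.6 + 40.6 + 44.0 + 34.2)/9 = 39.1000
Σ(z_t−z̄)(z_{t+2}−z̄) = (-0.6400) + (-6.7100) + (0.0000) + (0.5500) + (0.0000) + (2.4500) + (-7.3500) = -11.7000
Denominator Σ(z_t−z̄)² = 99.2200
r_2 = -11.7000 / 99.2200 = -0.118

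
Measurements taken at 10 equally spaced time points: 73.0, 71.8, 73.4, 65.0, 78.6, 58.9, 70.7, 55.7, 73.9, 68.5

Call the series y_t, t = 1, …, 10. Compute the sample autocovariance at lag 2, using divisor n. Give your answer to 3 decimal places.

Mean ȳ = (73.0 + 71.8 + 73.4 + 65.0 + 78.6 + 58.9 + 70.7 + 55.7 + 73.9 + 68.5)/10 = 68.9500
Σ_{t=1}^{8}(y_t−ȳ)(y_{t+2}−ȳ) = 254.0800
γ_2 = 254.0800 / 10 = 25.408

25.408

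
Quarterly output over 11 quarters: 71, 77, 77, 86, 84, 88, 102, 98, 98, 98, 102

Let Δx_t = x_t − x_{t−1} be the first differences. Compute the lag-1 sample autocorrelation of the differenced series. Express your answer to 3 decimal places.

First differences Δx: 6, 0, 9, -2, 4, 14, -4, 0, 0, 4
Mean of differences = 3.1000
Numerator Σ(Δx_t−Δx̄)(Δx_{t+1}−Δx̄) = -100.7100
Denominator Σ(Δx_t−Δx̄)² = 268.9000
r_1(Δx) = -100.7100 / 268.9000 = -0.375

-0.375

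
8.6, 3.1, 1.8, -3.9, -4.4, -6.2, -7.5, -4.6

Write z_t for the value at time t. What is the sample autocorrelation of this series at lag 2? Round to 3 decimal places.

Mean z̄ = (8.6 + 3.1 + 1.8 − 3.9 − 4.4 − 6.2 − 7.5 − 4.6)/8 = -1.6375
Deviations from mean: 10.2375, 4.7375, 3.4375, -2.2625, -2.7625, -4.5625, -5.8625, -2.9625
Σ(z_t−z̄)(z_{t+2}−z̄) = (35.1914) + (-10.7186) + (-9.4961) + (10.3227) + (16.1952) + (13.5164) = 55.0109
Denominator Σ(z_t−z̄)² = 215.7788
r_2 = 55.0109 / 215.7788 = 0.255

0.255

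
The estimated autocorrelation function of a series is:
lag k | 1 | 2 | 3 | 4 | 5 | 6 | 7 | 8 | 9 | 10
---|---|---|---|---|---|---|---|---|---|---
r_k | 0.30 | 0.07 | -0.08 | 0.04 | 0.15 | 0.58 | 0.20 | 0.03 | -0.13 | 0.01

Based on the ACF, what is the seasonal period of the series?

The largest autocorrelation is r_6 = 0.58; the remaining lags stay at or below 0.30. The elevated value at lag 1 (0.30), dropping to 0.07 at lag 2, reflects decaying short-term dependence rather than seasonality.
The dominant spike at lag 6 indicates a seasonal period of 6.

6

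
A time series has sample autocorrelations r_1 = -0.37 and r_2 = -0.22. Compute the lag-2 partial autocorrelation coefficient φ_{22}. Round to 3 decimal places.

-0.414

φ_{22} = (r_2 − r_1²) / (1 − r_1²)
r_1² = (-0.37)² = 0.1369
Numerator = -0.22 − 0.1369 = -0.3569; denominator = 1 − 0.1369 = 0.8631
φ_{22} = -0.3569 / 0.8631 = -0.414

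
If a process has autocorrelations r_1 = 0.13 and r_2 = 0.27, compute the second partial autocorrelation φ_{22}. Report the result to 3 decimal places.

φ_{22} = (r_2 − r_1²) / (1 − r_1²)
r_1² = (0.13)² = 0.0169
Numerator = 0.27 − 0.0169 = 0.2531; denominator = 1 − 0.0169 = 0.9831
φ_{22} = 0.2531 / 0.9831 = 0.257

0.257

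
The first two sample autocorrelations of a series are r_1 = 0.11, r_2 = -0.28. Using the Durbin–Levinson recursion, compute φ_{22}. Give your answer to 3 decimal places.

φ_{22} = (r_2 − r_1²) / (1 − r_1²)
r_1² = (0.11)² = 0.0121
Numerator = -0.28 − 0.0121 = -0.2921; denominator = 1 − 0.0121 = 0.9879
φ_{22} = -0.2921 / 0.9879 = -0.296

-0.296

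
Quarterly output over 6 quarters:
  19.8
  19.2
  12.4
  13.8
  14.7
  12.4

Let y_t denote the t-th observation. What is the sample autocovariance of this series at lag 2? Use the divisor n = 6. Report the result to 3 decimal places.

-2.076

Mean ȳ = (19.8 + 19.2 + 12.4 + 13.8 + 14.7 + 12.4)/6 = 15.3833
Σ_{t=1}^{4}(y_t−ȳ)(y_{t+2}−ȳ) = -12.4572
γ_2 = -12.4572 / 6 = -2.076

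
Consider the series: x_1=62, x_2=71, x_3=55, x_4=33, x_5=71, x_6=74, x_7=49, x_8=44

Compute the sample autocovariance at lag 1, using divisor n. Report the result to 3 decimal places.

-5.533

Mean x̄ = (62 + 71 + 55 + 33 + 71 + 74 + 49 + 44)/8 = 57.3750
Σ_{t=1}^{7}(x_t−x̄)(x_{t+1}−x̄) = -44.2656
γ_1 = -44.2656 / 8 = -5.533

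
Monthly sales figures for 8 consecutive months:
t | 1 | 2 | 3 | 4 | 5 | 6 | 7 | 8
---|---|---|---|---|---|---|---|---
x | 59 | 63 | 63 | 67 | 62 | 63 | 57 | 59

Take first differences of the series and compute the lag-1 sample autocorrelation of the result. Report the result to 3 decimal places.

First differences Δx: 4, 0, 4, -5, 1, -6, 2
Mean of differences = 0.0000
Numerator Σ(Δx_t−Δx̄)(Δx_{t+1}−Δx̄) = -43.0000
Denominator Σ(Δx_t−Δx̄)² = 98.0000
r_1(Δx) = -43.0000 / 98.0000 = -0.439

-0.439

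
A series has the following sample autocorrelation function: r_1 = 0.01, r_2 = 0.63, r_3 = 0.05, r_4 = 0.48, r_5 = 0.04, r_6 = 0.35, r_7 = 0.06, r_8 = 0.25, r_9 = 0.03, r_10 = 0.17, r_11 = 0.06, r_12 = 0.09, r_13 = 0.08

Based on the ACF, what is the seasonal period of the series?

The largest autocorrelation is r_2 = 0.63, with weaker echoes at lags 4 (0.48), 6 (0.35), 8 (0.25) and 10 (0.17); the remaining lags stay at or below 0.09.
The dominant spike at lag 2 indicates a seasonal period of 2.

2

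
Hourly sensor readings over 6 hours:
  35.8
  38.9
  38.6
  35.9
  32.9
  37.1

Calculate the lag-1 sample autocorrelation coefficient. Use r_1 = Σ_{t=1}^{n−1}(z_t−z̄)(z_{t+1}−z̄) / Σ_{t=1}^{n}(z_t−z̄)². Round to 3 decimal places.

0.086

Mean z̄ = (35.8 + 38.9 + 38.6 + 35.9 + 32.9 + 37.1)/6 = 36.5333
Σ(z_t−z̄)(z_{t+1}−z̄) = (-1.7356) + (4.8911) + (-1.3089) + (2.3011) + (-2.0589) = 2.0889
Denominator Σ(z_t−z̄)² = 24.3333
r_1 = 2.0889 / 24.3333 = 0.086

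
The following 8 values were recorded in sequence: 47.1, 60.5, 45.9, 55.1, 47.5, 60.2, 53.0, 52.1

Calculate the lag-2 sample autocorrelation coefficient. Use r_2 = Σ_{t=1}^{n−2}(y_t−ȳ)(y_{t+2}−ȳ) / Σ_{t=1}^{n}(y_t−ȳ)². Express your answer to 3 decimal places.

Mean ȳ = (47.1 + 60.5 + 45.9 + 55.1 + 47.5 + 60.2 + 53.0 + 52.1)/8 = 52.6750
Numerator Σ_{t=1}^{6}(y_t−ȳ)(y_{t+2}−ȳ) = 104.0463
Denominator Σ(y_t−ȳ)² = 227.9350
r_2 = 104.0463 / 227.9350 = 0.456

0.456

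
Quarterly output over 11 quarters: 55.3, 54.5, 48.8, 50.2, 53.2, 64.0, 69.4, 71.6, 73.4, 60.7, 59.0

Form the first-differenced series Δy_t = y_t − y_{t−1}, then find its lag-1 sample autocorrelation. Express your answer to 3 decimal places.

First differences Δy: -0.8, -5.7, 1.4, 3.0, 10.8, 5.4, 2.2, 1.8, -12.7, -1.7
Mean of differences = 0.3700
Numerator Σ(Δy_t−Δȳ)(Δy_{t+1}−Δȳ) = 103.6391
Denominator Σ(Δy_t−Δȳ)² = 360.7810
r_1(Δy) = 103.6391 / 360.7810 = 0.287

0.287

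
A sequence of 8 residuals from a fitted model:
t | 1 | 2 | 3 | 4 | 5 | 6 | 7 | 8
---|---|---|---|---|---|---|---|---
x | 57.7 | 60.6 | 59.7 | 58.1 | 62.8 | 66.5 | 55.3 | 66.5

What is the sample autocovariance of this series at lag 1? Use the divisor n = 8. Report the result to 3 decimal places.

Mean x̄ = (57.7 + 60.6 + 59.7 + 58.1 + 62.8 + 66.5 + 55.3 + 66.5)/8 = 60.9000
Deviations: -3.2000, -0.3000, -1.2000, -2.8000, 1.9000, 5.6000, -5.6000, 5.6000
Σ_{t=1}^{7}(x_t−x̄)(x_{t+1}−x̄) = -52.7200
γ_1 = -52.7200 / 8 = -6.590

-6.590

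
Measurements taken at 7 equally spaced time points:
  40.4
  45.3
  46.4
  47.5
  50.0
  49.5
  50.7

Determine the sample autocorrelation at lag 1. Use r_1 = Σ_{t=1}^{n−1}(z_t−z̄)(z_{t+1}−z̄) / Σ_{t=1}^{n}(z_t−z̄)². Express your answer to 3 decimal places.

0.392

Mean z̄ = (40.4 + 45.3 + 46.4 + 47.5 + 50.0 + 49.5 + 50.7)/7 = 47.1143
Deviations from mean: -6.7143, -1.8143, -0.7143, 0.3857, 2.8857, 2.3857, 3.5857
Σ(z_t−z̄)(z_{t+1}−z̄) = (12.1816) + (1.2959) + (-0.2755) + (1.1131) + (6.8845) + (8.5545) = 29.7541
Denominator Σ(z_t−z̄)² = 75.9086
r_1 = 29.7541 / 75.9086 = 0.392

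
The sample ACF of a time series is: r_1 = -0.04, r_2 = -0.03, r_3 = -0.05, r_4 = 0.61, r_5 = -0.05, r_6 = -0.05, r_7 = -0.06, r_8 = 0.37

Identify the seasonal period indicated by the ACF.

4

The largest autocorrelation is r_4 = 0.61, with a weaker echo at lag 8 (0.37); the remaining lags stay at or below -0.03.
The dominant spike at lag 4 indicates a seasonal period of 4.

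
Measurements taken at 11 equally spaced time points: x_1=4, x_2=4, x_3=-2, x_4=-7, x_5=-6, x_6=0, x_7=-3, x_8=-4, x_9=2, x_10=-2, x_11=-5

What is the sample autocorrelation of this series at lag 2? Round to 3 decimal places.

-0.373

Mean x̄ = (4 + 4 − 2 − 7 − 6 + 0 − 3 − 4 + 2 − 2 − 5)/11 = -1.7273
Numerator Σ_{t=1}^{9}(x_t−x̄)(x_{t+2}−x̄) = -54.5124
Denominator Σ(x_t−x̄)² = 146.1818
r_2 = -54.5124 / 146.1818 = -0.373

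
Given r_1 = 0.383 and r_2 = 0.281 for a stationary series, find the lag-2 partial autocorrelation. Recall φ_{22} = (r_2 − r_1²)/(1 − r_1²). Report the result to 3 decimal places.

0.157

φ_{22} = (r_2 − r_1²) / (1 − r_1²)
r_1² = (0.383)² = 0.146689
Numerator = 0.281 − 0.1467 = 0.1343; denominator = 1 − 0.1467 = 0.8533
φ_{22} = 0.1343 / 0.8533 = 0.157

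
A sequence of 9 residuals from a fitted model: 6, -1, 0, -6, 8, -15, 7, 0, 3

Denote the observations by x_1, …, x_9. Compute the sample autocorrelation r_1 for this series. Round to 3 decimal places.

-0.661

Mean x̄ = (6 − 1 + 0 − 6 + 8 − 15 + 7 + 0 + 3)/9 = 0.2222
Numerator Σ_{t=1}^{8}(x_t−x̄)(x_{t+1}−x̄) = -277.4938
Denominator Σ(x_t−x̄)² = 419.5556
r_1 = -277.4938 / 419.5556 = -0.661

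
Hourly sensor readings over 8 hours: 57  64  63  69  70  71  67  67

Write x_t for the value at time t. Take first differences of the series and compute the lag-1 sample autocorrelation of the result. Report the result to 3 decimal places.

First differences Δx: 7, -1, 6, 1, 1, -4, 0
Mean of differences = 1.4286
Numerator Σ(Δx_t−Δx̄)(Δx_{t+1}−Δx̄) = -16.3265
Denominator Σ(Δx_t−Δx̄)² = 89.7143
r_1(Δx) = -16.3265 / 89.7143 = -0.182

-0.182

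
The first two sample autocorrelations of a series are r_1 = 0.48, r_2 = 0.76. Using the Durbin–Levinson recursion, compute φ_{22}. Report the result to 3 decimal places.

φ_{22} = (r_2 − r_1²) / (1 − r_1²)
r_1² = (0.48)² = 0.2304
Numerator = 0.76 − 0.2304 = 0.5296; denominator = 1 − 0.2304 = 0.7696
φ_{22} = 0.5296 / 0.7696 = 0.688

0.688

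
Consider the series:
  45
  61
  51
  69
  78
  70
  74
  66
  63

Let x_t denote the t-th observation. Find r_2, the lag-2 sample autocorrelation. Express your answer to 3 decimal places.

0.244

Mean x̄ = (45 + 61 + 51 + 69 + 78 + 70 + 74 + 66 + 63)/9 = 64.1111
Numerator Σ_{t=1}^{7}(x_t−x̄)(x_{t+2}−x̄) = 219.5309
Denominator Σ(x_t−x̄)² = 900.8889
r_2 = 219.5309 / 900.8889 = 0.244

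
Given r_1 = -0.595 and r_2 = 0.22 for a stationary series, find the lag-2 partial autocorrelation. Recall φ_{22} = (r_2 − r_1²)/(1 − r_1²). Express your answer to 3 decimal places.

-0.207

φ_{22} = (r_2 − r_1²) / (1 − r_1²)
r_1² = (-0.595)² = 0.354025
Numerator = 0.22 − 0.3540 = -0.1340; denominator = 1 − 0.3540 = 0.6460
φ_{22} = -0.1340 / 0.6460 = -0.207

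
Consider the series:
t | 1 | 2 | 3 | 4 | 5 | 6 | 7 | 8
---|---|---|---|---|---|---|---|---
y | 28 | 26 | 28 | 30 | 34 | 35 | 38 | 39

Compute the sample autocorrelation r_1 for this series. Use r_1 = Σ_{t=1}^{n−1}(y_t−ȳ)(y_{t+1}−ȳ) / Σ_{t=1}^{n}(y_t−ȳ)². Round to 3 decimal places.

0.697

Mean ȳ = (28 + 26 + 28 + 30 + 34 + 35 + 38 + 39)/8 = 32.2500
Deviations from mean: -4.2500, -6.2500, -4.2500, -2.2500, 1.7500, 2.7500, 5.7500, 6.7500
Numerator Σ_{t=1}^{7}(y_t−ȳ)(y_{t+1}−ȳ) = 118.1875
Denominator Σ(y_t−ȳ)² = 169.5000
r_1 = 118.1875 / 169.5000 = 0.697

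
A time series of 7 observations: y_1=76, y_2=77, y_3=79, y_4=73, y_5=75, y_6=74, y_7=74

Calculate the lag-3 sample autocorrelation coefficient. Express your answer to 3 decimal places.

-0.144

Mean ȳ = (76 + 77 + 79 + 73 + 75 + 74 + 74)/7 = 75.4286
Σ(y_t−ȳ)(y_{t+3}−ȳ) = (-1.3878) + (-0.6735) + (-5.1020) + (3.4694) = -3.6939
Denominator Σ(y_t−ȳ)² = 25.7143
r_3 = -3.6939 / 25.7143 = -0.144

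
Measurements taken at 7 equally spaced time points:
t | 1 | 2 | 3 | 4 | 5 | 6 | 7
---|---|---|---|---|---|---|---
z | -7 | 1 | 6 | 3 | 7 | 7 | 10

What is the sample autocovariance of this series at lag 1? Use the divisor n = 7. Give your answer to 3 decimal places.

7.079

Mean z̄ = (-7 + 1 + 6 + 3 + 7 + 7 + 10)/7 = 3.8571
Deviations: -10.8571, -2.8571, 2.1429, -0.8571, 3.1429, 3.1429, 6.1429
Σ_{t=1}^{6}(z_t−z̄)(z_{t+1}−z̄) = 49.5510
γ_1 = 49.5510 / 7 = 7.079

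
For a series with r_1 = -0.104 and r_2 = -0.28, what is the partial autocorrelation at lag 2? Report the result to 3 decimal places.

-0.294

φ_{22} = (r_2 − r_1²) / (1 − r_1²)
r_1² = (-0.104)² = 0.010816
Numerator = -0.28 − 0.0108 = -0.2908; denominator = 1 − 0.0108 = 0.9892
φ_{22} = -0.2908 / 0.9892 = -0.294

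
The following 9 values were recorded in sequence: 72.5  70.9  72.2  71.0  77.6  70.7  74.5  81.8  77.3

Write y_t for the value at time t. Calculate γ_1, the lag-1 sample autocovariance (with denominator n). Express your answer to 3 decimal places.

2.296

Mean ȳ = (72.5 + 70.9 + 72.2 + 71.0 + 77.6 + 70.7 + 74.5 + 81.8 + 77.3)/9 = 74.2778
Σ_{t=1}^{8}(y_t−ȳ)(y_{t+1}−ȳ) = 20.6684
γ_1 = 20.6684 / 9 = 2.296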